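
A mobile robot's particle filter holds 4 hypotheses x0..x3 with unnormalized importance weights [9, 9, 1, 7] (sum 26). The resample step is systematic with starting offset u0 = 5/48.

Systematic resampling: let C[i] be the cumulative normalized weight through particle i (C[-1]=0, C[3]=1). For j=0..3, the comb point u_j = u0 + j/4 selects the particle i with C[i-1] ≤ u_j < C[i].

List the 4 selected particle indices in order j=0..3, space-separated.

0 1 1 3

C = [9/26, 9/13, 19/26, 1]
j=0: u_0=5/48 ∈ [0, 9/26) → index 0
j=1: u_1=17/48 ∈ [9/26, 9/13) → index 1
j=2: u_2=29/48 ∈ [9/26, 9/13) → index 1
j=3: u_3=41/48 ∈ [19/26, 1) → index 3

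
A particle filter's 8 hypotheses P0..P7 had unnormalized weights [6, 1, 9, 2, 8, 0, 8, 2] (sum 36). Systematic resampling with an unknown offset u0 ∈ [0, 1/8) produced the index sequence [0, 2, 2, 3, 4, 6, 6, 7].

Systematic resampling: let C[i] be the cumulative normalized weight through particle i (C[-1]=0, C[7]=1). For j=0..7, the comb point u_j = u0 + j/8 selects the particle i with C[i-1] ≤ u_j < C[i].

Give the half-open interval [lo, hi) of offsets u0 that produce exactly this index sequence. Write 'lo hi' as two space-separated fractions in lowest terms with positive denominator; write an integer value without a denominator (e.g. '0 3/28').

C = [1/6, 7/36, 4/9, 1/2, 13/18, 13/18, 17/18, 1]
j=0 picked index 0: u0 ∈ [0, 1/6)
j=1 picked index 2: u0 ∈ [5/72, 23/72)
j=2 picked index 2: u0 ∈ [-1/18, 7/36)
j=3 picked index 3: u0 ∈ [5/72, 1/8)
j=4 picked index 4: u0 ∈ [0, 2/9)
j=5 picked index 6: u0 ∈ [7/72, 23/72)
j=6 picked index 6: u0 ∈ [-1/36, 7/36)
j=7 picked index 7: u0 ∈ [5/72, 1/8)
intersection: [7/72, 1/8)

7/72 1/8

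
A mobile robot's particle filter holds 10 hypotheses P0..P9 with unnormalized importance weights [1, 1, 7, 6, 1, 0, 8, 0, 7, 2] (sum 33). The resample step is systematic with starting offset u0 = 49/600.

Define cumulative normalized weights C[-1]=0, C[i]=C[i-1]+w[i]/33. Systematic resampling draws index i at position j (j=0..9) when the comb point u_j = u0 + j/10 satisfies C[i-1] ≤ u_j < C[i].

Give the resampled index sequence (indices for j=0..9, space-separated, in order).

2 2 3 3 4 6 6 8 8 9

C = [1/33, 2/33, 3/11, 5/11, 16/33, 16/33, 8/11, 8/11, 31/33, 1]
j=0: u_0=49/600 ∈ [2/33, 3/11) → index 2
j=1: u_1=109/600 ∈ [2/33, 3/11) → index 2
j=2: u_2=169/600 ∈ [3/11, 5/11) → index 3
j=3: u_3=229/600 ∈ [3/11, 5/11) → index 3
j=4: u_4=289/600 ∈ [5/11, 16/33) → index 4
j=5: u_5=349/600 ∈ [16/33, 8/11) → index 6
j=6: u_6=409/600 ∈ [16/33, 8/11) → index 6
j=7: u_7=469/600 ∈ [8/11, 31/33) → index 8
j=8: u_8=529/600 ∈ [8/11, 31/33) → index 8
j=9: u_9=589/600 ∈ [31/33, 1) → index 9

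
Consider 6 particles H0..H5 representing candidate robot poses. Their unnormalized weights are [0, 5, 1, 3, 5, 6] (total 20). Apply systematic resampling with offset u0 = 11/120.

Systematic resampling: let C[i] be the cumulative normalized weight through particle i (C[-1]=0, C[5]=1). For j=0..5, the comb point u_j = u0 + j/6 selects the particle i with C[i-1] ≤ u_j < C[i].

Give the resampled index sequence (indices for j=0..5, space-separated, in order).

1 2 3 4 5 5

C = [0, 1/4, 3/10, 9/20, 7/10, 1]
j=0: u_0=11/120 ∈ [0, 1/4) → index 1
j=1: u_1=31/120 ∈ [1/4, 3/10) → index 2
j=2: u_2=17/40 ∈ [3/10, 9/20) → index 3
j=3: u_3=71/120 ∈ [9/20, 7/10) → index 4
j=4: u_4=91/120 ∈ [7/10, 1) → index 5
j=5: u_5=37/40 ∈ [7/10, 1) → index 5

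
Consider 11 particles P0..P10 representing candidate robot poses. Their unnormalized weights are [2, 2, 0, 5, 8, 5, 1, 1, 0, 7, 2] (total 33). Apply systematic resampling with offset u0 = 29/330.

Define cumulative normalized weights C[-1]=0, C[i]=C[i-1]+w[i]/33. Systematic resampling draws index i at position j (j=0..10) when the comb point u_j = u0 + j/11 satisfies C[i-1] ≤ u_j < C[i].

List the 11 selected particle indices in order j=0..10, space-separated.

C = [2/33, 4/33, 4/33, 3/11, 17/33, 2/3, 23/33, 8/11, 8/11, 31/33, 1]
j=0: u_0=29/330 ∈ [2/33, 4/33) → index 1
j=1: u_1=59/330 ∈ [4/33, 3/11) → index 3
j=2: u_2=89/330 ∈ [4/33, 3/11) → index 3
j=3: u_3=119/330 ∈ [3/11, 17/33) → index 4
j=4: u_4=149/330 ∈ [3/11, 17/33) → index 4
j=5: u_5=179/330 ∈ [17/33, 2/3) → index 5
j=6: u_6=19/30 ∈ [17/33, 2/3) → index 5
j=7: u_7=239/330 ∈ [23/33, 8/11) → index 7
j=8: u_8=269/330 ∈ [8/11, 31/33) → index 9
j=9: u_9=299/330 ∈ [8/11, 31/33) → index 9
j=10: u_10=329/330 ∈ [31/33, 1) → index 10

1 3 3 4 4 5 5 7 9 9 10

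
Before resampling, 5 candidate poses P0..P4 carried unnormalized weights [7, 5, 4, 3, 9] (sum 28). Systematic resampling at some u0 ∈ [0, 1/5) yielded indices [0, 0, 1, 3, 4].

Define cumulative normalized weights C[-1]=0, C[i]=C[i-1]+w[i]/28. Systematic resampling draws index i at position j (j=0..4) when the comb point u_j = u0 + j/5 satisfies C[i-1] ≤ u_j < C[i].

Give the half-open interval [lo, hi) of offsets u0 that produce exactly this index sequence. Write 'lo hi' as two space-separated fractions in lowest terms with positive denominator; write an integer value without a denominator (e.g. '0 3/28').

C = [1/4, 3/7, 4/7, 19/28, 1]
j=0 picked index 0: u0 ∈ [0, 1/4)
j=1 picked index 0: u0 ∈ [-1/5, 1/20)
j=2 picked index 1: u0 ∈ [-3/20, 1/35)
j=3 picked index 3: u0 ∈ [-1/35, 11/140)
j=4 picked index 4: u0 ∈ [-17/140, 1/5)
intersection: [0, 1/35)

0 1/35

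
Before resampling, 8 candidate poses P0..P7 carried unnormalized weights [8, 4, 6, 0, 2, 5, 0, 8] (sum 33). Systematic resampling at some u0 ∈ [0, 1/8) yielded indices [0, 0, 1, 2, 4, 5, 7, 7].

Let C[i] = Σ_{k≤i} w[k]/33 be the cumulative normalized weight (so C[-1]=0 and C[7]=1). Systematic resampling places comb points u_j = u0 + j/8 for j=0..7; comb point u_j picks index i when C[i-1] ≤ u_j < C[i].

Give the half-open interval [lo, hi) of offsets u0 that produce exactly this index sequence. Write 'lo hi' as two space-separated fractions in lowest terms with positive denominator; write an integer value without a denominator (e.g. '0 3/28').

C = [8/33, 4/11, 6/11, 6/11, 20/33, 25/33, 25/33, 1]
j=0 picked index 0: u0 ∈ [0, 8/33)
j=1 picked index 0: u0 ∈ [-1/8, 31/264)
j=2 picked index 1: u0 ∈ [-1/132, 5/44)
j=3 picked index 2: u0 ∈ [-1/88, 15/88)
j=4 picked index 4: u0 ∈ [1/22, 7/66)
j=5 picked index 5: u0 ∈ [-5/264, 35/264)
j=6 picked index 7: u0 ∈ [1/132, 1/4)
j=7 picked index 7: u0 ∈ [-31/264, 1/8)
intersection: [1/22, 7/66)

1/22 7/66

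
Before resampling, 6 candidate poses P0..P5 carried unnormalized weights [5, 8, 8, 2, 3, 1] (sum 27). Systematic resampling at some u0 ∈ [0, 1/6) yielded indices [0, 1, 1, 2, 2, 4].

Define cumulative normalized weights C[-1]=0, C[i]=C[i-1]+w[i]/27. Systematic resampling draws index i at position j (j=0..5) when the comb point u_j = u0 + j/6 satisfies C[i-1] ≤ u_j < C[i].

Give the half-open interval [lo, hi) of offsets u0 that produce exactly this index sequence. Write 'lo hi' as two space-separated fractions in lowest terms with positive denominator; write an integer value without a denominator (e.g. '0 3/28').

C = [5/27, 13/27, 7/9, 23/27, 26/27, 1]
j=0 picked index 0: u0 ∈ [0, 5/27)
j=1 picked index 1: u0 ∈ [1/54, 17/54)
j=2 picked index 1: u0 ∈ [-4/27, 4/27)
j=3 picked index 2: u0 ∈ [-1/54, 5/18)
j=4 picked index 2: u0 ∈ [-5/27, 1/9)
j=5 picked index 4: u0 ∈ [1/54, 7/54)
intersection: [1/54, 1/9)

1/54 1/9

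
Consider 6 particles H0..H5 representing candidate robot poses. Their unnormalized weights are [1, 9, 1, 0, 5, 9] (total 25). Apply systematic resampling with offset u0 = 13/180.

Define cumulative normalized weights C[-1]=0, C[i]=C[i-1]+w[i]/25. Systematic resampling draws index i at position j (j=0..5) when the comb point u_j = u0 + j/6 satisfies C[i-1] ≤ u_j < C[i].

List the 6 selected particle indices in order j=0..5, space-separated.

1 1 2 4 5 5

C = [1/25, 2/5, 11/25, 11/25, 16/25, 1]
j=0: u_0=13/180 ∈ [1/25, 2/5) → index 1
j=1: u_1=43/180 ∈ [1/25, 2/5) → index 1
j=2: u_2=73/180 ∈ [2/5, 11/25) → index 2
j=3: u_3=103/180 ∈ [11/25, 16/25) → index 4
j=4: u_4=133/180 ∈ [16/25, 1) → index 5
j=5: u_5=163/180 ∈ [16/25, 1) → index 5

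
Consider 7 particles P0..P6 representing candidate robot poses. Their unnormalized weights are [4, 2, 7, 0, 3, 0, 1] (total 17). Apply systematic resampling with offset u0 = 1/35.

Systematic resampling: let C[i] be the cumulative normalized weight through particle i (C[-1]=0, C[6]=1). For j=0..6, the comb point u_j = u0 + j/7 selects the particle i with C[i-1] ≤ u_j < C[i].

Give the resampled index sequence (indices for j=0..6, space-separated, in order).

0 0 1 2 2 2 4

C = [4/17, 6/17, 13/17, 13/17, 16/17, 16/17, 1]
j=0: u_0=1/35 ∈ [0, 4/17) → index 0
j=1: u_1=6/35 ∈ [0, 4/17) → index 0
j=2: u_2=11/35 ∈ [4/17, 6/17) → index 1
j=3: u_3=16/35 ∈ [6/17, 13/17) → index 2
j=4: u_4=3/5 ∈ [6/17, 13/17) → index 2
j=5: u_5=26/35 ∈ [6/17, 13/17) → index 2
j=6: u_6=31/35 ∈ [13/17, 16/17) → index 4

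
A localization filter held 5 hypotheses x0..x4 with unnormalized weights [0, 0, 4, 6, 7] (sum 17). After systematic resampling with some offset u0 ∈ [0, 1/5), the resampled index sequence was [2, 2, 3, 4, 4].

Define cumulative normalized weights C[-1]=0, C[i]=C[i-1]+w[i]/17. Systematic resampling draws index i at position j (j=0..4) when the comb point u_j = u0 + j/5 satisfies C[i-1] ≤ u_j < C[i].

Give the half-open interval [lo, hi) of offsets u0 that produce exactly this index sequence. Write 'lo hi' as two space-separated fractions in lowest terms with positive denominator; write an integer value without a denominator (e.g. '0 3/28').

C = [0, 0, 4/17, 10/17, 1]
j=0 picked index 2: u0 ∈ [0, 4/17)
j=1 picked index 2: u0 ∈ [-1/5, 3/85)
j=2 picked index 3: u0 ∈ [-14/85, 16/85)
j=3 picked index 4: u0 ∈ [-1/85, 2/5)
j=4 picked index 4: u0 ∈ [-18/85, 1/5)
intersection: [0, 3/85)

0 3/85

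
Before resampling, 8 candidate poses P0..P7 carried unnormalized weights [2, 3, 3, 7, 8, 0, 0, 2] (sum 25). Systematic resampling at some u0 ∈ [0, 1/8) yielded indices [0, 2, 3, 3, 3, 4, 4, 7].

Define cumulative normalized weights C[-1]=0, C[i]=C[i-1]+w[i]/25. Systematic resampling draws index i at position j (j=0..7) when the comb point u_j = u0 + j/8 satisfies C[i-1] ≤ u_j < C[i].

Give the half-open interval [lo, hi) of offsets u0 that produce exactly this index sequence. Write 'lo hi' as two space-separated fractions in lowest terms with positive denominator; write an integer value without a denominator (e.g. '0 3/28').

3/40 2/25

C = [2/25, 1/5, 8/25, 3/5, 23/25, 23/25, 23/25, 1]
j=0 picked index 0: u0 ∈ [0, 2/25)
j=1 picked index 2: u0 ∈ [3/40, 39/200)
j=2 picked index 3: u0 ∈ [7/100, 7/20)
j=3 picked index 3: u0 ∈ [-11/200, 9/40)
j=4 picked index 3: u0 ∈ [-9/50, 1/10)
j=5 picked index 4: u0 ∈ [-1/40, 59/200)
j=6 picked index 4: u0 ∈ [-3/20, 17/100)
j=7 picked index 7: u0 ∈ [9/200, 1/8)
intersection: [3/40, 2/25)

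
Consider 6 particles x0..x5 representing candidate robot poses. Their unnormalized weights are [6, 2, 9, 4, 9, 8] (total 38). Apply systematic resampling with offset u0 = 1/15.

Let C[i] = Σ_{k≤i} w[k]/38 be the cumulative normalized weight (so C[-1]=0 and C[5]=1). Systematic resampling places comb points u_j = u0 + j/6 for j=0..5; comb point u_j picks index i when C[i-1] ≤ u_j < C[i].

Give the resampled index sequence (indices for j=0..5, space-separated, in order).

C = [3/19, 4/19, 17/38, 21/38, 15/19, 1]
j=0: u_0=1/15 ∈ [0, 3/19) → index 0
j=1: u_1=7/30 ∈ [4/19, 17/38) → index 2
j=2: u_2=2/5 ∈ [4/19, 17/38) → index 2
j=3: u_3=17/30 ∈ [21/38, 15/19) → index 4
j=4: u_4=11/15 ∈ [21/38, 15/19) → index 4
j=5: u_5=9/10 ∈ [15/19, 1) → index 5

0 2 2 4 4 5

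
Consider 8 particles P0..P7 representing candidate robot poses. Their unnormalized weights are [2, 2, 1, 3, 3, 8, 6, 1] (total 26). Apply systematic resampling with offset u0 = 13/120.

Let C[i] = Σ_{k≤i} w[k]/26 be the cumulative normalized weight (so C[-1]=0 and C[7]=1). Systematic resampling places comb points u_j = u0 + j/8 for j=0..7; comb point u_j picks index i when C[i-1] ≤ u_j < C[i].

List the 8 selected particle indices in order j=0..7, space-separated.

1 3 4 5 5 6 6 7

C = [1/13, 2/13, 5/26, 4/13, 11/26, 19/26, 25/26, 1]
j=0: u_0=13/120 ∈ [1/13, 2/13) → index 1
j=1: u_1=7/30 ∈ [5/26, 4/13) → index 3
j=2: u_2=43/120 ∈ [4/13, 11/26) → index 4
j=3: u_3=29/60 ∈ [11/26, 19/26) → index 5
j=4: u_4=73/120 ∈ [11/26, 19/26) → index 5
j=5: u_5=11/15 ∈ [19/26, 25/26) → index 6
j=6: u_6=103/120 ∈ [19/26, 25/26) → index 6
j=7: u_7=59/60 ∈ [25/26, 1) → index 7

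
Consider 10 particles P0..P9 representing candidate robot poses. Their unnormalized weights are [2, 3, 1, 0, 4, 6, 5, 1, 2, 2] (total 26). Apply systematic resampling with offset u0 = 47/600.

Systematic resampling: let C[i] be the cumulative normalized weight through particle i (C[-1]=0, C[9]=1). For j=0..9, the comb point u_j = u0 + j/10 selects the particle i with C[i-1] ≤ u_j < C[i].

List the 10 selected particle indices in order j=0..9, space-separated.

C = [1/13, 5/26, 3/13, 3/13, 5/13, 8/13, 21/26, 11/13, 12/13, 1]
j=0: u_0=47/600 ∈ [1/13, 5/26) → index 1
j=1: u_1=107/600 ∈ [1/13, 5/26) → index 1
j=2: u_2=167/600 ∈ [3/13, 5/13) → index 4
j=3: u_3=227/600 ∈ [3/13, 5/13) → index 4
j=4: u_4=287/600 ∈ [5/13, 8/13) → index 5
j=5: u_5=347/600 ∈ [5/13, 8/13) → index 5
j=6: u_6=407/600 ∈ [8/13, 21/26) → index 6
j=7: u_7=467/600 ∈ [8/13, 21/26) → index 6
j=8: u_8=527/600 ∈ [11/13, 12/13) → index 8
j=9: u_9=587/600 ∈ [12/13, 1) → index 9

1 1 4 4 5 5 6 6 8 9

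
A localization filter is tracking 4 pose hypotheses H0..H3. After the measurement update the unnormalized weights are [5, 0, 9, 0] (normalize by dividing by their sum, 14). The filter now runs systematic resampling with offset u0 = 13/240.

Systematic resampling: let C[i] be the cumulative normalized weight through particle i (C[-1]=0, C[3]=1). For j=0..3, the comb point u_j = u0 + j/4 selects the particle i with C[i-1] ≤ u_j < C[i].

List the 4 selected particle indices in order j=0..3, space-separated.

C = [5/14, 5/14, 1, 1]
j=0: u_0=13/240 ∈ [0, 5/14) → index 0
j=1: u_1=73/240 ∈ [0, 5/14) → index 0
j=2: u_2=133/240 ∈ [5/14, 1) → index 2
j=3: u_3=193/240 ∈ [5/14, 1) → index 2

0 0 2 2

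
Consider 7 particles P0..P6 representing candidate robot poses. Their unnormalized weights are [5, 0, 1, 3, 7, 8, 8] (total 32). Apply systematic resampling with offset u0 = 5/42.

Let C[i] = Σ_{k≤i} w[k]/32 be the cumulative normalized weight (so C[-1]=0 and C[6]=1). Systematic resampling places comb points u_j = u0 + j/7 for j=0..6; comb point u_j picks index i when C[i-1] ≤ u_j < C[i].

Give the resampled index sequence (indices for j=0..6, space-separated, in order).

C = [5/32, 5/32, 3/16, 9/32, 1/2, 3/4, 1]
j=0: u_0=5/42 ∈ [0, 5/32) → index 0
j=1: u_1=11/42 ∈ [3/16, 9/32) → index 3
j=2: u_2=17/42 ∈ [9/32, 1/2) → index 4
j=3: u_3=23/42 ∈ [1/2, 3/4) → index 5
j=4: u_4=29/42 ∈ [1/2, 3/4) → index 5
j=5: u_5=5/6 ∈ [3/4, 1) → index 6
j=6: u_6=41/42 ∈ [3/4, 1) → index 6

0 3 4 5 5 6 6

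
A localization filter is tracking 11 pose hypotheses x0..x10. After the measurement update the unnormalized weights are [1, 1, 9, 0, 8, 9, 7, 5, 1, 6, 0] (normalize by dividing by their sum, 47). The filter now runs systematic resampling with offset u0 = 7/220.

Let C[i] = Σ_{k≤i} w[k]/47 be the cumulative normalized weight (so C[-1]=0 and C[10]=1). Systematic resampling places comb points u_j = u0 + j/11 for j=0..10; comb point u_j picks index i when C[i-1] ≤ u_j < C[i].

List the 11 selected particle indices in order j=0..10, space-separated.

1 2 2 4 4 5 5 6 7 7 9

C = [1/47, 2/47, 11/47, 11/47, 19/47, 28/47, 35/47, 40/47, 41/47, 1, 1]
j=0: u_0=7/220 ∈ [1/47, 2/47) → index 1
j=1: u_1=27/220 ∈ [2/47, 11/47) → index 2
j=2: u_2=47/220 ∈ [2/47, 11/47) → index 2
j=3: u_3=67/220 ∈ [11/47, 19/47) → index 4
j=4: u_4=87/220 ∈ [11/47, 19/47) → index 4
j=5: u_5=107/220 ∈ [19/47, 28/47) → index 5
j=6: u_6=127/220 ∈ [19/47, 28/47) → index 5
j=7: u_7=147/220 ∈ [28/47, 35/47) → index 6
j=8: u_8=167/220 ∈ [35/47, 40/47) → index 7
j=9: u_9=17/20 ∈ [35/47, 40/47) → index 7
j=10: u_10=207/220 ∈ [41/47, 1) → index 9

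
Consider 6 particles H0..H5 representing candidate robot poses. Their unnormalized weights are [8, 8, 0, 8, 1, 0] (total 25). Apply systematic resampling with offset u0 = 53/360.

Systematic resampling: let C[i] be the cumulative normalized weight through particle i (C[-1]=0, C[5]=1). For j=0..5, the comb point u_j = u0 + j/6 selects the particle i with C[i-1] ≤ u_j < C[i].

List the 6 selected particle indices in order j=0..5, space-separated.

0 0 1 3 3 4

C = [8/25, 16/25, 16/25, 24/25, 1, 1]
j=0: u_0=53/360 ∈ [0, 8/25) → index 0
j=1: u_1=113/360 ∈ [0, 8/25) → index 0
j=2: u_2=173/360 ∈ [8/25, 16/25) → index 1
j=3: u_3=233/360 ∈ [16/25, 24/25) → index 3
j=4: u_4=293/360 ∈ [16/25, 24/25) → index 3
j=5: u_5=353/360 ∈ [24/25, 1) → index 4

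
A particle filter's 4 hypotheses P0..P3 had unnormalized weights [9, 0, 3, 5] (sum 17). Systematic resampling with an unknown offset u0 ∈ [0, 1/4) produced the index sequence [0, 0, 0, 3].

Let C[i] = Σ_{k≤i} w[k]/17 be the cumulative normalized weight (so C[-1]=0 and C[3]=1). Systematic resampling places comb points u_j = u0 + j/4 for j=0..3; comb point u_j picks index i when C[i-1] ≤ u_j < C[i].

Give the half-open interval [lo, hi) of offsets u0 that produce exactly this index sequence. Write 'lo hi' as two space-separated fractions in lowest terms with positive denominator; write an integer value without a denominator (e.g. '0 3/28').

0 1/34

C = [9/17, 9/17, 12/17, 1]
j=0 picked index 0: u0 ∈ [0, 9/17)
j=1 picked index 0: u0 ∈ [-1/4, 19/68)
j=2 picked index 0: u0 ∈ [-1/2, 1/34)
j=3 picked index 3: u0 ∈ [-3/68, 1/4)
intersection: [0, 1/34)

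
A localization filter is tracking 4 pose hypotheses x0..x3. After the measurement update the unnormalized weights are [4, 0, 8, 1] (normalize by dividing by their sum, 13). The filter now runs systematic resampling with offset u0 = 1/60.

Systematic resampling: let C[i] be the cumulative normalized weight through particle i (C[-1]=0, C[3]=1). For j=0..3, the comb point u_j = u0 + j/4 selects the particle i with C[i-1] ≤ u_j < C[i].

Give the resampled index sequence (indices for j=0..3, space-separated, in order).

C = [4/13, 4/13, 12/13, 1]
j=0: u_0=1/60 ∈ [0, 4/13) → index 0
j=1: u_1=4/15 ∈ [0, 4/13) → index 0
j=2: u_2=31/60 ∈ [4/13, 12/13) → index 2
j=3: u_3=23/30 ∈ [4/13, 12/13) → index 2

0 0 2 2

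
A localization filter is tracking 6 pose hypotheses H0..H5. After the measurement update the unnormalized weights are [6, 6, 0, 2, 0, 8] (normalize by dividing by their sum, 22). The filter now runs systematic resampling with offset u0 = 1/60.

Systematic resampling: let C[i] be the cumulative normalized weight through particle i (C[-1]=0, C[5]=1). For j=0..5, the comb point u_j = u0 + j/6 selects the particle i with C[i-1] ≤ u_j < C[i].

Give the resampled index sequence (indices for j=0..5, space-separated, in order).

0 0 1 1 5 5

C = [3/11, 6/11, 6/11, 7/11, 7/11, 1]
j=0: u_0=1/60 ∈ [0, 3/11) → index 0
j=1: u_1=11/60 ∈ [0, 3/11) → index 0
j=2: u_2=7/20 ∈ [3/11, 6/11) → index 1
j=3: u_3=31/60 ∈ [3/11, 6/11) → index 1
j=4: u_4=41/60 ∈ [7/11, 1) → index 5
j=5: u_5=17/20 ∈ [7/11, 1) → index 5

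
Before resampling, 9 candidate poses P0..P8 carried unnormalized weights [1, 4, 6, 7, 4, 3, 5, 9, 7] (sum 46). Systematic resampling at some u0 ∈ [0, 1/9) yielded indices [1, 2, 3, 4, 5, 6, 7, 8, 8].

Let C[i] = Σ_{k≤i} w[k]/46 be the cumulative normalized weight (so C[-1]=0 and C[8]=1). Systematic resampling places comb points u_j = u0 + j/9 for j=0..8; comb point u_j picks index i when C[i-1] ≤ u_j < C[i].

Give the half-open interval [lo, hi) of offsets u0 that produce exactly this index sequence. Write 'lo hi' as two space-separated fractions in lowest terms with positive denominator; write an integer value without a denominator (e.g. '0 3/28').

29/414 20/207

C = [1/46, 5/46, 11/46, 9/23, 11/23, 25/46, 15/23, 39/46, 1]
j=0 picked index 1: u0 ∈ [1/46, 5/46)
j=1 picked index 2: u0 ∈ [-1/414, 53/414)
j=2 picked index 3: u0 ∈ [7/414, 35/207)
j=3 picked index 4: u0 ∈ [4/69, 10/69)
j=4 picked index 5: u0 ∈ [7/207, 41/414)
j=5 picked index 6: u0 ∈ [-5/414, 20/207)
j=6 picked index 7: u0 ∈ [-1/69, 25/138)
j=7 picked index 8: u0 ∈ [29/414, 2/9)
j=8 picked index 8: u0 ∈ [-17/414, 1/9)
intersection: [29/414, 20/207)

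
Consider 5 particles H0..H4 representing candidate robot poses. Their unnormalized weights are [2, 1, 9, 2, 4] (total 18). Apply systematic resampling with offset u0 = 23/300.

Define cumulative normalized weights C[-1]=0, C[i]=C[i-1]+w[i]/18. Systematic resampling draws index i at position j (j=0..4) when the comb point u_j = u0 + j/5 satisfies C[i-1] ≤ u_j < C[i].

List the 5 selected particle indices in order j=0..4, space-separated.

C = [1/9, 1/6, 2/3, 7/9, 1]
j=0: u_0=23/300 ∈ [0, 1/9) → index 0
j=1: u_1=83/300 ∈ [1/6, 2/3) → index 2
j=2: u_2=143/300 ∈ [1/6, 2/3) → index 2
j=3: u_3=203/300 ∈ [2/3, 7/9) → index 3
j=4: u_4=263/300 ∈ [7/9, 1) → index 4

0 2 2 3 4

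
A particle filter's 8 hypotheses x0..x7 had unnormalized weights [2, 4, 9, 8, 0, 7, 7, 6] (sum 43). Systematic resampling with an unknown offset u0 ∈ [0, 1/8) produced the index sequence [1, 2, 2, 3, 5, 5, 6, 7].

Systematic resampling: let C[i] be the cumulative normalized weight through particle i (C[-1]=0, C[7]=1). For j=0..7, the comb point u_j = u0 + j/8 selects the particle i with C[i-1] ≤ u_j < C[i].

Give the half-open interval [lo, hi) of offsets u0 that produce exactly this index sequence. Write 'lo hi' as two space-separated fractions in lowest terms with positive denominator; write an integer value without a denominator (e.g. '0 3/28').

2/43 25/344

C = [2/43, 6/43, 15/43, 23/43, 23/43, 30/43, 37/43, 1]
j=0 picked index 1: u0 ∈ [2/43, 6/43)
j=1 picked index 2: u0 ∈ [5/344, 77/344)
j=2 picked index 2: u0 ∈ [-19/172, 17/172)
j=3 picked index 3: u0 ∈ [-9/344, 55/344)
j=4 picked index 5: u0 ∈ [3/86, 17/86)
j=5 picked index 5: u0 ∈ [-31/344, 25/344)
j=6 picked index 6: u0 ∈ [-9/172, 19/172)
j=7 picked index 7: u0 ∈ [-5/344, 1/8)
intersection: [2/43, 25/344)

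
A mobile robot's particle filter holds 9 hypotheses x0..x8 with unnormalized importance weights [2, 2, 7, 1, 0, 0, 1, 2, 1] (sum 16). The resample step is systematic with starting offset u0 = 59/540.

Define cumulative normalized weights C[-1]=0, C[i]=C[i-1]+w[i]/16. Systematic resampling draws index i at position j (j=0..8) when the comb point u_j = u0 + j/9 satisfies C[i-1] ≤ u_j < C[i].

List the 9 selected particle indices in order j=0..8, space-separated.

C = [1/8, 1/4, 11/16, 3/4, 3/4, 3/4, 13/16, 15/16, 1]
j=0: u_0=59/540 ∈ [0, 1/8) → index 0
j=1: u_1=119/540 ∈ [1/8, 1/4) → index 1
j=2: u_2=179/540 ∈ [1/4, 11/16) → index 2
j=3: u_3=239/540 ∈ [1/4, 11/16) → index 2
j=4: u_4=299/540 ∈ [1/4, 11/16) → index 2
j=5: u_5=359/540 ∈ [1/4, 11/16) → index 2
j=6: u_6=419/540 ∈ [3/4, 13/16) → index 6
j=7: u_7=479/540 ∈ [13/16, 15/16) → index 7
j=8: u_8=539/540 ∈ [15/16, 1) → index 8

0 1 2 2 2 2 6 7 8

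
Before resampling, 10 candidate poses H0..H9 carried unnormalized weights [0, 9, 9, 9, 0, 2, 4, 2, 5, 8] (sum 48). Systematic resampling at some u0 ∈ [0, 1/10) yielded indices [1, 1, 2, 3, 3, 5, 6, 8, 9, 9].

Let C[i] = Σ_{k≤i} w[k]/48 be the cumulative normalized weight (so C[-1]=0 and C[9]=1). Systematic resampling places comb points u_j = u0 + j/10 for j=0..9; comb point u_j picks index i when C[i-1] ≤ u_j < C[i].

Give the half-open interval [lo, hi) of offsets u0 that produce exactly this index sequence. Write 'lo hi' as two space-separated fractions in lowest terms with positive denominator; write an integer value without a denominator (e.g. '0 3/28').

C = [0, 3/16, 3/8, 9/16, 9/16, 29/48, 11/16, 35/48, 5/6, 1]
j=0 picked index 1: u0 ∈ [0, 3/16)
j=1 picked index 1: u0 ∈ [-1/10, 7/80)
j=2 picked index 2: u0 ∈ [-1/80, 7/40)
j=3 picked index 3: u0 ∈ [3/40, 21/80)
j=4 picked index 3: u0 ∈ [-1/40, 13/80)
j=5 picked index 5: u0 ∈ [1/16, 5/48)
j=6 picked index 6: u0 ∈ [1/240, 7/80)
j=7 picked index 8: u0 ∈ [7/240, 2/15)
j=8 picked index 9: u0 ∈ [1/30, 1/5)
j=9 picked index 9: u0 ∈ [-1/15, 1/10)
intersection: [3/40, 7/80)

3/40 7/80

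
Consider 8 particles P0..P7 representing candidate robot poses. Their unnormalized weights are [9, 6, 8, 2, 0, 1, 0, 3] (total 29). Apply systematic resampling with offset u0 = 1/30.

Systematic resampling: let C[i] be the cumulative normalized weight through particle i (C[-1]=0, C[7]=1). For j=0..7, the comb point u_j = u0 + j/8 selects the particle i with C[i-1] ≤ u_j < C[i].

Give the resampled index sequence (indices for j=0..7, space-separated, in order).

0 0 0 1 2 2 2 7

C = [9/29, 15/29, 23/29, 25/29, 25/29, 26/29, 26/29, 1]
j=0: u_0=1/30 ∈ [0, 9/29) → index 0
j=1: u_1=19/120 ∈ [0, 9/29) → index 0
j=2: u_2=17/60 ∈ [0, 9/29) → index 0
j=3: u_3=49/120 ∈ [9/29, 15/29) → index 1
j=4: u_4=8/15 ∈ [15/29, 23/29) → index 2
j=5: u_5=79/120 ∈ [15/29, 23/29) → index 2
j=6: u_6=47/60 ∈ [15/29, 23/29) → index 2
j=7: u_7=109/120 ∈ [26/29, 1) → index 7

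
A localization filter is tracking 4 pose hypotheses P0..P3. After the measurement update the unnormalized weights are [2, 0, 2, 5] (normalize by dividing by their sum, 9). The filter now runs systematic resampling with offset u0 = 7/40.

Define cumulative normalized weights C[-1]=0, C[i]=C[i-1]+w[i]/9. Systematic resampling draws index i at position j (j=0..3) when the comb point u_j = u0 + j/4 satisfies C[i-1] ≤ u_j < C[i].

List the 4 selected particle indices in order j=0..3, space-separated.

C = [2/9, 2/9, 4/9, 1]
j=0: u_0=7/40 ∈ [0, 2/9) → index 0
j=1: u_1=17/40 ∈ [2/9, 4/9) → index 2
j=2: u_2=27/40 ∈ [4/9, 1) → index 3
j=3: u_3=37/40 ∈ [4/9, 1) → index 3

0 2 3 3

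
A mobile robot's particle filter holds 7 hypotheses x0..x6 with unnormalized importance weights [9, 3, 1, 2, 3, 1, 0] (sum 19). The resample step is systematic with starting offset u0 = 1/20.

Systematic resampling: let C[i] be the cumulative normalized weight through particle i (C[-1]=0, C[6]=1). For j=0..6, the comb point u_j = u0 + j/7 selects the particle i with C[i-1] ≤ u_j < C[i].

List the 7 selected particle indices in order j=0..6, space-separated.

C = [9/19, 12/19, 13/19, 15/19, 18/19, 1, 1]
j=0: u_0=1/20 ∈ [0, 9/19) → index 0
j=1: u_1=27/140 ∈ [0, 9/19) → index 0
j=2: u_2=47/140 ∈ [0, 9/19) → index 0
j=3: u_3=67/140 ∈ [9/19, 12/19) → index 1
j=4: u_4=87/140 ∈ [9/19, 12/19) → index 1
j=5: u_5=107/140 ∈ [13/19, 15/19) → index 3
j=6: u_6=127/140 ∈ [15/19, 18/19) → index 4

0 0 0 1 1 3 4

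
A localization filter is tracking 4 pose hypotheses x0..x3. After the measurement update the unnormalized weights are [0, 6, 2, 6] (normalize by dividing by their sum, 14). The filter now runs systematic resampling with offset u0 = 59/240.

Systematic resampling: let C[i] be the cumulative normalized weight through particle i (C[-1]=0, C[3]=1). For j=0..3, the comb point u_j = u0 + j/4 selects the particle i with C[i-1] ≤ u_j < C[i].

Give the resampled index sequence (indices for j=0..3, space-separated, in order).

1 2 3 3

C = [0, 3/7, 4/7, 1]
j=0: u_0=59/240 ∈ [0, 3/7) → index 1
j=1: u_1=119/240 ∈ [3/7, 4/7) → index 2
j=2: u_2=179/240 ∈ [4/7, 1) → index 3
j=3: u_3=239/240 ∈ [4/7, 1) → index 3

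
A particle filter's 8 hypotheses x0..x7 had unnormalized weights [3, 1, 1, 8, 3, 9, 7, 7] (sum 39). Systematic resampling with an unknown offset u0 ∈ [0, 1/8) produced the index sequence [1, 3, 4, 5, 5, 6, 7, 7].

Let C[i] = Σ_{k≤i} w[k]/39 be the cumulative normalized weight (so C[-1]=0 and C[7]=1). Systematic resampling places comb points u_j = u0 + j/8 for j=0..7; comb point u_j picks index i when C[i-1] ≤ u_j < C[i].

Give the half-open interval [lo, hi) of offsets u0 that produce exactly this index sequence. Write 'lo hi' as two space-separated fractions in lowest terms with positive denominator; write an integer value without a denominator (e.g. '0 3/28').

C = [1/13, 4/39, 5/39, 1/3, 16/39, 25/39, 32/39, 1]
j=0 picked index 1: u0 ∈ [1/13, 4/39)
j=1 picked index 3: u0 ∈ [1/312, 5/24)
j=2 picked index 4: u0 ∈ [1/12, 25/156)
j=3 picked index 5: u0 ∈ [11/312, 83/312)
j=4 picked index 5: u0 ∈ [-7/78, 11/78)
j=5 picked index 6: u0 ∈ [5/312, 61/312)
j=6 picked index 7: u0 ∈ [11/156, 1/4)
j=7 picked index 7: u0 ∈ [-17/312, 1/8)
intersection: [1/12, 4/39)

1/12 4/39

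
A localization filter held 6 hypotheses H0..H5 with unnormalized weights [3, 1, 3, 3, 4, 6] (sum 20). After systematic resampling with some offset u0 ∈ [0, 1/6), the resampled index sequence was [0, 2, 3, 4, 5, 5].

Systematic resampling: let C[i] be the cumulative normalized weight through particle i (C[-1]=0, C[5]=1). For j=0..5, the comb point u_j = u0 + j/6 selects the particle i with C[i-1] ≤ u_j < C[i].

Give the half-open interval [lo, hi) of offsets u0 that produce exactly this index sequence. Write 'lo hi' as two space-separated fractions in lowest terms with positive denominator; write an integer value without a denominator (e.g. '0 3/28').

C = [3/20, 1/5, 7/20, 1/2, 7/10, 1]
j=0 picked index 0: u0 ∈ [0, 3/20)
j=1 picked index 2: u0 ∈ [1/30, 11/60)
j=2 picked index 3: u0 ∈ [1/60, 1/6)
j=3 picked index 4: u0 ∈ [0, 1/5)
j=4 picked index 5: u0 ∈ [1/30, 1/3)
j=5 picked index 5: u0 ∈ [-2/15, 1/6)
intersection: [1/30, 3/20)

1/30 3/20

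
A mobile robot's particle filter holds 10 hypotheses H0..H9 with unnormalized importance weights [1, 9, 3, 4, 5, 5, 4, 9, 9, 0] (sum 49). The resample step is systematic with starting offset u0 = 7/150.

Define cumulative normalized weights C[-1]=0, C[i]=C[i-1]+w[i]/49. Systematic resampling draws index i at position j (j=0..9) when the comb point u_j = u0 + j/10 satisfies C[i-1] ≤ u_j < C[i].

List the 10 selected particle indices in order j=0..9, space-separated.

1 1 2 3 4 5 7 7 8 8

C = [1/49, 10/49, 13/49, 17/49, 22/49, 27/49, 31/49, 40/49, 1, 1]
j=0: u_0=7/150 ∈ [1/49, 10/49) → index 1
j=1: u_1=11/75 ∈ [1/49, 10/49) → index 1
j=2: u_2=37/150 ∈ [10/49, 13/49) → index 2
j=3: u_3=26/75 ∈ [13/49, 17/49) → index 3
j=4: u_4=67/150 ∈ [17/49, 22/49) → index 4
j=5: u_5=41/75 ∈ [22/49, 27/49) → index 5
j=6: u_6=97/150 ∈ [31/49, 40/49) → index 7
j=7: u_7=56/75 ∈ [31/49, 40/49) → index 7
j=8: u_8=127/150 ∈ [40/49, 1) → index 8
j=9: u_9=71/75 ∈ [40/49, 1) → index 8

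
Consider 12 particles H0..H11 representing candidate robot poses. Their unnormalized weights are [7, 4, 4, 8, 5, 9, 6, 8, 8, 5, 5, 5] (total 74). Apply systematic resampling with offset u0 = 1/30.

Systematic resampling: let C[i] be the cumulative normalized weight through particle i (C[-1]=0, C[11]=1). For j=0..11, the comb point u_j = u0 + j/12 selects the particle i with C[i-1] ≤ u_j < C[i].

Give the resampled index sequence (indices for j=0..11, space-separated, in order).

0 1 2 3 4 5 6 7 8 8 10 11

C = [7/74, 11/74, 15/74, 23/74, 14/37, 1/2, 43/74, 51/74, 59/74, 32/37, 69/74, 1]
j=0: u_0=1/30 ∈ [0, 7/74) → index 0
j=1: u_1=7/60 ∈ [7/74, 11/74) → index 1
j=2: u_2=1/5 ∈ [11/74, 15/74) → index 2
j=3: u_3=17/60 ∈ [15/74, 23/74) → index 3
j=4: u_4=11/30 ∈ [23/74, 14/37) → index 4
j=5: u_5=9/20 ∈ [14/37, 1/2) → index 5
j=6: u_6=8/15 ∈ [1/2, 43/74) → index 6
j=7: u_7=37/60 ∈ [43/74, 51/74) → index 7
j=8: u_8=7/10 ∈ [51/74, 59/74) → index 8
j=9: u_9=47/60 ∈ [51/74, 59/74) → index 8
j=10: u_10=13/15 ∈ [32/37, 69/74) → index 10
j=11: u_11=19/20 ∈ [69/74, 1) → index 11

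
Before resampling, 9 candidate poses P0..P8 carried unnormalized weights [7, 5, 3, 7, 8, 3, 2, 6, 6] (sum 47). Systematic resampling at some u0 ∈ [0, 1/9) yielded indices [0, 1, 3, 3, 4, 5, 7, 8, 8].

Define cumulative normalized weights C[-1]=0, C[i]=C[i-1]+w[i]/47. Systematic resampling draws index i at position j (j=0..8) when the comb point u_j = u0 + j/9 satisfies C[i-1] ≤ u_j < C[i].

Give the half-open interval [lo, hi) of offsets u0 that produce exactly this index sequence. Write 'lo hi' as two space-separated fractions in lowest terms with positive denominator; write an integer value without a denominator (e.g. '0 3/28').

C = [7/47, 12/47, 15/47, 22/47, 30/47, 33/47, 35/47, 41/47, 1]
j=0 picked index 0: u0 ∈ [0, 7/47)
j=1 picked index 1: u0 ∈ [16/423, 61/423)
j=2 picked index 3: u0 ∈ [41/423, 104/423)
j=3 picked index 3: u0 ∈ [-2/141, 19/141)
j=4 picked index 4: u0 ∈ [10/423, 82/423)
j=5 picked index 5: u0 ∈ [35/423, 62/423)
j=6 picked index 7: u0 ∈ [11/141, 29/141)
j=7 picked index 8: u0 ∈ [40/423, 2/9)
j=8 picked index 8: u0 ∈ [-7/423, 1/9)
intersection: [41/423, 1/9)

41/423 1/9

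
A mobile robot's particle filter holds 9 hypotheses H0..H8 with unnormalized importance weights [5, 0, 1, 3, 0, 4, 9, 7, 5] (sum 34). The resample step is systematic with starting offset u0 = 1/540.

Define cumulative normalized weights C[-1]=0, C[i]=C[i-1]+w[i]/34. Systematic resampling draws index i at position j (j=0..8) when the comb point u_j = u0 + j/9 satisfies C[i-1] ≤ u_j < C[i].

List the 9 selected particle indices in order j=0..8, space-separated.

0 0 3 5 6 6 7 7 8

C = [5/34, 5/34, 3/17, 9/34, 9/34, 13/34, 11/17, 29/34, 1]
j=0: u_0=1/540 ∈ [0, 5/34) → index 0
j=1: u_1=61/540 ∈ [0, 5/34) → index 0
j=2: u_2=121/540 ∈ [3/17, 9/34) → index 3
j=3: u_3=181/540 ∈ [9/34, 13/34) → index 5
j=4: u_4=241/540 ∈ [13/34, 11/17) → index 6
j=5: u_5=301/540 ∈ [13/34, 11/17) → index 6
j=6: u_6=361/540 ∈ [11/17, 29/34) → index 7
j=7: u_7=421/540 ∈ [11/17, 29/34) → index 7
j=8: u_8=481/540 ∈ [29/34, 1) → index 8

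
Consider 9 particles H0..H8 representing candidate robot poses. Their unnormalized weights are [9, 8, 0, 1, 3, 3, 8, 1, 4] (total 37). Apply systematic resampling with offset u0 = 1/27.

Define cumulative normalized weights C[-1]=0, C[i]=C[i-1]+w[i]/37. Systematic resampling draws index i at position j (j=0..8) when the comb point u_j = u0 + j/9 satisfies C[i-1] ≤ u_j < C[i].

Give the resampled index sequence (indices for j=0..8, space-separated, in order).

0 0 1 1 3 5 6 6 8

C = [9/37, 17/37, 17/37, 18/37, 21/37, 24/37, 32/37, 33/37, 1]
j=0: u_0=1/27 ∈ [0, 9/37) → index 0
j=1: u_1=4/27 ∈ [0, 9/37) → index 0
j=2: u_2=7/27 ∈ [9/37, 17/37) → index 1
j=3: u_3=10/27 ∈ [9/37, 17/37) → index 1
j=4: u_4=13/27 ∈ [17/37, 18/37) → index 3
j=5: u_5=16/27 ∈ [21/37, 24/37) → index 5
j=6: u_6=19/27 ∈ [24/37, 32/37) → index 6
j=7: u_7=22/27 ∈ [24/37, 32/37) → index 6
j=8: u_8=25/27 ∈ [33/37, 1) → index 8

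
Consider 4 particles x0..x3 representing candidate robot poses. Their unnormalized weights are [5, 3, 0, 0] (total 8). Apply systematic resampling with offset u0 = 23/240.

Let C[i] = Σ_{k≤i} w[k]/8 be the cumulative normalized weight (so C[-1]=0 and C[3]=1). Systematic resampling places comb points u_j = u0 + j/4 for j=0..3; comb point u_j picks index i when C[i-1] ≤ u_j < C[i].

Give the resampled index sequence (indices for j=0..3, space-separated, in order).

0 0 0 1

C = [5/8, 1, 1, 1]
j=0: u_0=23/240 ∈ [0, 5/8) → index 0
j=1: u_1=83/240 ∈ [0, 5/8) → index 0
j=2: u_2=143/240 ∈ [0, 5/8) → index 0
j=3: u_3=203/240 ∈ [5/8, 1) → index 1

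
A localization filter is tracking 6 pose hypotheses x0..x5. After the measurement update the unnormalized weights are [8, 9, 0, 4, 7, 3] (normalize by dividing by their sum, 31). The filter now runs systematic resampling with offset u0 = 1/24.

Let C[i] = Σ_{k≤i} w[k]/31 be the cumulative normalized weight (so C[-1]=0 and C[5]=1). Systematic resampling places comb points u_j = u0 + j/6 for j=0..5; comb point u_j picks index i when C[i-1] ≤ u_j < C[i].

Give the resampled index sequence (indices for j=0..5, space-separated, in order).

0 0 1 1 4 4

C = [8/31, 17/31, 17/31, 21/31, 28/31, 1]
j=0: u_0=1/24 ∈ [0, 8/31) → index 0
j=1: u_1=5/24 ∈ [0, 8/31) → index 0
j=2: u_2=3/8 ∈ [8/31, 17/31) → index 1
j=3: u_3=13/24 ∈ [8/31, 17/31) → index 1
j=4: u_4=17/24 ∈ [21/31, 28/31) → index 4
j=5: u_5=7/8 ∈ [21/31, 28/31) → index 4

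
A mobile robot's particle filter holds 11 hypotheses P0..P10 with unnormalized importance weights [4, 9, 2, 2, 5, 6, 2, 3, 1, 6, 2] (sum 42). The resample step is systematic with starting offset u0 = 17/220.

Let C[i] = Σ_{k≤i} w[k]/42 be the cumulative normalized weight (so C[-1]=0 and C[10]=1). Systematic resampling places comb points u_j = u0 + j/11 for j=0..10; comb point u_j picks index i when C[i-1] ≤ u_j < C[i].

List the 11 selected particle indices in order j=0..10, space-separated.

0 1 1 2 4 5 5 6 8 9 10

C = [2/21, 13/42, 5/14, 17/42, 11/21, 2/3, 5/7, 11/14, 17/21, 20/21, 1]
j=0: u_0=17/220 ∈ [0, 2/21) → index 0
j=1: u_1=37/220 ∈ [2/21, 13/42) → index 1
j=2: u_2=57/220 ∈ [2/21, 13/42) → index 1
j=3: u_3=7/20 ∈ [13/42, 5/14) → index 2
j=4: u_4=97/220 ∈ [17/42, 11/21) → index 4
j=5: u_5=117/220 ∈ [11/21, 2/3) → index 5
j=6: u_6=137/220 ∈ [11/21, 2/3) → index 5
j=7: u_7=157/220 ∈ [2/3, 5/7) → index 6
j=8: u_8=177/220 ∈ [11/14, 17/21) → index 8
j=9: u_9=197/220 ∈ [17/21, 20/21) → index 9
j=10: u_10=217/220 ∈ [20/21, 1) → index 10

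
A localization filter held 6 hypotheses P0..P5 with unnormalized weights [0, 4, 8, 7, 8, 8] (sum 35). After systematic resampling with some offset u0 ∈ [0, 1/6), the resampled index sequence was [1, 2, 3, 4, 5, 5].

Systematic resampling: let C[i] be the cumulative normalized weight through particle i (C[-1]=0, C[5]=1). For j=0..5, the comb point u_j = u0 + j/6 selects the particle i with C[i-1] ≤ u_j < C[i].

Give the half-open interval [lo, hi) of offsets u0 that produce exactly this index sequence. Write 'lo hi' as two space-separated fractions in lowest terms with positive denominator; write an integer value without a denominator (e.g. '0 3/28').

11/105 4/35

C = [0, 4/35, 12/35, 19/35, 27/35, 1]
j=0 picked index 1: u0 ∈ [0, 4/35)
j=1 picked index 2: u0 ∈ [-11/210, 37/210)
j=2 picked index 3: u0 ∈ [1/105, 22/105)
j=3 picked index 4: u0 ∈ [3/70, 19/70)
j=4 picked index 5: u0 ∈ [11/105, 1/3)
j=5 picked index 5: u0 ∈ [-13/210, 1/6)
intersection: [11/105, 4/35)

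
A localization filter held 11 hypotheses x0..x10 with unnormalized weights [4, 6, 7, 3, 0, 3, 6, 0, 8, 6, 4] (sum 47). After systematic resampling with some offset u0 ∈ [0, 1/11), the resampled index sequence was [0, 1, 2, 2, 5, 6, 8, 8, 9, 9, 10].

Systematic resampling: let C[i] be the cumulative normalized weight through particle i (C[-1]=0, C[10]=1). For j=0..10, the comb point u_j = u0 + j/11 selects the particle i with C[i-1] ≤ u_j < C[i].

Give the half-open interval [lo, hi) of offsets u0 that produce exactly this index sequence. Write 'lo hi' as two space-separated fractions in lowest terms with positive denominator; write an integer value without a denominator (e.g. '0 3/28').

C = [4/47, 10/47, 17/47, 20/47, 20/47, 23/47, 29/47, 29/47, 37/47, 43/47, 1]
j=0 picked index 0: u0 ∈ [0, 4/47)
j=1 picked index 1: u0 ∈ [-3/517, 63/517)
j=2 picked index 2: u0 ∈ [16/517, 93/517)
j=3 picked index 2: u0 ∈ [-31/517, 46/517)
j=4 picked index 5: u0 ∈ [32/517, 65/517)
j=5 picked index 6: u0 ∈ [18/517, 84/517)
j=6 picked index 8: u0 ∈ [37/517, 125/517)
j=7 picked index 8: u0 ∈ [-10/517, 78/517)
j=8 picked index 9: u0 ∈ [31/517, 97/517)
j=9 picked index 9: u0 ∈ [-16/517, 50/517)
j=10 picked index 10: u0 ∈ [3/517, 1/11)
intersection: [37/517, 4/47)

37/517 4/47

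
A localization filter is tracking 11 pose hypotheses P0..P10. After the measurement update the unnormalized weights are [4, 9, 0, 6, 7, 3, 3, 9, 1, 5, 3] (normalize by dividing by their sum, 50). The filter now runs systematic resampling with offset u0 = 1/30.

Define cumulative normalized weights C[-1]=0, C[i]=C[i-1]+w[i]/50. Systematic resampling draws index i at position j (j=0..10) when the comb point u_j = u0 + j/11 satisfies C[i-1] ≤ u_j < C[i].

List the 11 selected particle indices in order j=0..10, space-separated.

C = [2/25, 13/50, 13/50, 19/50, 13/25, 29/50, 16/25, 41/50, 21/25, 47/50, 1]
j=0: u_0=1/30 ∈ [0, 2/25) → index 0
j=1: u_1=41/330 ∈ [2/25, 13/50) → index 1
j=2: u_2=71/330 ∈ [2/25, 13/50) → index 1
j=3: u_3=101/330 ∈ [13/50, 19/50) → index 3
j=4: u_4=131/330 ∈ [19/50, 13/25) → index 4
j=5: u_5=161/330 ∈ [19/50, 13/25) → index 4
j=6: u_6=191/330 ∈ [13/25, 29/50) → index 5
j=7: u_7=221/330 ∈ [16/25, 41/50) → index 7
j=8: u_8=251/330 ∈ [16/25, 41/50) → index 7
j=9: u_9=281/330 ∈ [21/25, 47/50) → index 9
j=10: u_10=311/330 ∈ [47/50, 1) → index 10

0 1 1 3 4 4 5 7 7 9 10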